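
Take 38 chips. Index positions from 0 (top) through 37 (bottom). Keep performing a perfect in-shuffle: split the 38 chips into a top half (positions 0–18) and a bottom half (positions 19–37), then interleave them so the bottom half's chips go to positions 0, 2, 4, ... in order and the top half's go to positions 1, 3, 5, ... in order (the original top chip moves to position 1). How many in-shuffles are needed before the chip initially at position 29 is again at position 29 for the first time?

Follow position 29 under repeated in-shuffles:
29 → 20 → 2 → 5 → 11 → 23 → 8 → 17 → 35 → 32 → 26 → 14 → 29
It first returns after 12 in-shuffles.

12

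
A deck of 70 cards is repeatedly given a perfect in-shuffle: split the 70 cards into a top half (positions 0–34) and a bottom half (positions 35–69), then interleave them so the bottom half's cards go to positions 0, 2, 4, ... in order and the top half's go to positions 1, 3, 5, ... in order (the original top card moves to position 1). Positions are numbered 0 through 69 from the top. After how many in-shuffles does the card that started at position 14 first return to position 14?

35

Follow position 14 under repeated in-shuffles:
14 → 29 → 59 → 48 → 26 → 53 → 36 → 2 → ... → 14 (length 35)
It first returns after 35 in-shuffles.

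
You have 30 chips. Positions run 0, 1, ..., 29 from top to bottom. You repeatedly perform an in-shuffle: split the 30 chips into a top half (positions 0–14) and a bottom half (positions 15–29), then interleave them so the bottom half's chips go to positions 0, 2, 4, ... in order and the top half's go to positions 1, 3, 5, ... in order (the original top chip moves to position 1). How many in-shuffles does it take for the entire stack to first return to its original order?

5

The in-shuffle permutes the 30 positions with cycle lengths [5, 5, 5, 5, 5, 5].
Every chip is home exactly when every cycle has completed a whole number of laps, i.e. after lcm(5) = 5 in-shuffles.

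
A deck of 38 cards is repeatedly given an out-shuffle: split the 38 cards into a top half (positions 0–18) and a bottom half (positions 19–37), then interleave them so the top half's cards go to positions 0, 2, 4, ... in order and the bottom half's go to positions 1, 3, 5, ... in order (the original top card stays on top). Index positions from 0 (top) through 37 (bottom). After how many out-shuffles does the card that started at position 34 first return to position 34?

36

Follow position 34 under repeated out-shuffles:
34 → 31 → 25 → 13 → 26 → 15 → 30 → 23 → ... → 34 (length 36)
It first returns after 36 out-shuffles.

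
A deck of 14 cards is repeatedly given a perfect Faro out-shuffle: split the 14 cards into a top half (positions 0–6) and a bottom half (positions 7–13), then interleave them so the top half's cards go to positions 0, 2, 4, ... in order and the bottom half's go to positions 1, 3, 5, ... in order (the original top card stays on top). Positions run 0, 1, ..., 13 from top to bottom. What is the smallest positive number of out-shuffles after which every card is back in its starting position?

12

The out-shuffle permutes the 14 positions with cycle lengths [1, 1, 12].
Every card is home exactly when every cycle has completed a whole number of laps, i.e. after lcm(1, 12) = 12 out-shuffles.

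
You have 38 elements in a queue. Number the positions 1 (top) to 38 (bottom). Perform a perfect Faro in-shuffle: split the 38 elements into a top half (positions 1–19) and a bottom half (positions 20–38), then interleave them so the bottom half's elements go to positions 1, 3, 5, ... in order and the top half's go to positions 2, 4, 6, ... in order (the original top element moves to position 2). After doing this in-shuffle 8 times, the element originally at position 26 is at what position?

Track the element's position through each in-shuffle:
26 → 13 → 26 → 13 → 26 → 13 → 26 → 13 → 26

26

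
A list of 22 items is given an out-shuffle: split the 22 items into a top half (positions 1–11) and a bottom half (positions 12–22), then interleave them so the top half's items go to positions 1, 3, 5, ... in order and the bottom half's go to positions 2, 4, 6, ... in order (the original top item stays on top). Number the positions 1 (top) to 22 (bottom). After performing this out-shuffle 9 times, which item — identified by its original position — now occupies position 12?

5

Work backwards from position 12, undoing one out-shuffle at a time:
12 ← 17 ← 9 ← 5 ← 3 ← 2 ← 12 ← 17 ← 9 ← 5
So the item now at position 12 started at position 5.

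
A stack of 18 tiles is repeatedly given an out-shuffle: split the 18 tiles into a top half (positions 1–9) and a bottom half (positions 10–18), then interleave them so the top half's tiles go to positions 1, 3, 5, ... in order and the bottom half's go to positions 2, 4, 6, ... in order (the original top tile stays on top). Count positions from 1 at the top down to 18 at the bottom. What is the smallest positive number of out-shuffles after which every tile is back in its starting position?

8

The out-shuffle permutes the 18 positions with cycle lengths [1, 1, 8, 8].
Every tile is home exactly when every cycle has completed a whole number of laps, i.e. after lcm(1, 8) = 8 out-shuffles.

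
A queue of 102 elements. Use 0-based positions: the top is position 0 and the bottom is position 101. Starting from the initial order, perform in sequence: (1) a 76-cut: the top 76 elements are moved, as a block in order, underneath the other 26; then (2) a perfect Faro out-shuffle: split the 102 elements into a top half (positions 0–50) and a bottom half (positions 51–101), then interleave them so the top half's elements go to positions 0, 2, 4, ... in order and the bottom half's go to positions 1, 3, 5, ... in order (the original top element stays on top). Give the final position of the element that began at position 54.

59

Track the element from position 54 forward through each operation:
  after op 1 (cut 76): 54 → 80
  after op 2 (out-shuffle): 80 → 59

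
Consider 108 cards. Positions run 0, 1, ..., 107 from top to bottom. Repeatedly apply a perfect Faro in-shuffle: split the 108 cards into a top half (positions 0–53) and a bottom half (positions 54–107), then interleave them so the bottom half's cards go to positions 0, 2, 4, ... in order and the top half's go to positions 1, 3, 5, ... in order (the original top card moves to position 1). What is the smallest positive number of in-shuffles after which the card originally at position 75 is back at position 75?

Follow position 75 under repeated in-shuffles:
75 → 42 → 85 → 62 → 16 → 33 → 67 → 26 → ... → 75 (length 36)
It first returns after 36 in-shuffles.

36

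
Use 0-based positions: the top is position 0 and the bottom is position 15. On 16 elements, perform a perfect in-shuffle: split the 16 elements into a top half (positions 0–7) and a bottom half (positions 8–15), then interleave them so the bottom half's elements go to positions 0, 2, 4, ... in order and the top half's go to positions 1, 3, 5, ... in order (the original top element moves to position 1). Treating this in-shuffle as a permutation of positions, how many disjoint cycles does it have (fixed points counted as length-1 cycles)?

2

Trace each unvisited position around until it returns:
(0 1 3 7 15 14 12 8) (2 5 11 6 13 10 4 9)
2 cycles in total.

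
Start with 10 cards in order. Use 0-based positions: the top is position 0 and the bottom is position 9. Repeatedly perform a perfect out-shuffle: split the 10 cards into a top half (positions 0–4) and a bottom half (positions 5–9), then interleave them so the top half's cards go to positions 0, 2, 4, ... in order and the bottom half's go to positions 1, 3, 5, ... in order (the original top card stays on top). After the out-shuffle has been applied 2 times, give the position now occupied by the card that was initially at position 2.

Track the card's position through each out-shuffle:
2 → 4 → 8

8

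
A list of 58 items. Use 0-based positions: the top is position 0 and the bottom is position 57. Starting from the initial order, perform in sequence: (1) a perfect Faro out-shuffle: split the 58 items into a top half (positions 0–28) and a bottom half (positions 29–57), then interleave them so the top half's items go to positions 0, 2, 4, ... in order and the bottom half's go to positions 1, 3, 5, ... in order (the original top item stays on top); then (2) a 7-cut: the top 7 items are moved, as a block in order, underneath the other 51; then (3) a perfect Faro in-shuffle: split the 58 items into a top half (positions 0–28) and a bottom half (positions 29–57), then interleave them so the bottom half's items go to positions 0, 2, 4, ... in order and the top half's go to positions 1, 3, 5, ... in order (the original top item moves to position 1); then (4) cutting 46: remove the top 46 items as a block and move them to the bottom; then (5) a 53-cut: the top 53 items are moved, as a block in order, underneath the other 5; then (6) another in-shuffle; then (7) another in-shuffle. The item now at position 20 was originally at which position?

47

Undo the operations in reverse order, starting from position 20:
  undo op 7 (in-shuffle, from bottom half): 20 ← 39
  undo op 6 (in-shuffle, from top half): 39 ← 19
  undo op 5 (cut 53): 19 ← 14
  undo op 4 (cut 46): 14 ← 2
  undo op 3 (in-shuffle, from bottom half): 2 ← 30
  undo op 2 (cut 7): 30 ← 37
  undo op 1 (out-shuffle, from bottom half): 37 ← 47
So the item at position 20 came from original position 47.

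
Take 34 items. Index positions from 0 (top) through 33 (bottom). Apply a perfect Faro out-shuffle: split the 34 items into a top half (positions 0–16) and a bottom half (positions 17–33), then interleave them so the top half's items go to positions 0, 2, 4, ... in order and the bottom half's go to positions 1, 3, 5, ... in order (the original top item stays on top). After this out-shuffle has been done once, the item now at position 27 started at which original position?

30

Work backwards from position 27, undoing one out-shuffle at a time:
27 ← 30
So the item now at position 27 started at position 30.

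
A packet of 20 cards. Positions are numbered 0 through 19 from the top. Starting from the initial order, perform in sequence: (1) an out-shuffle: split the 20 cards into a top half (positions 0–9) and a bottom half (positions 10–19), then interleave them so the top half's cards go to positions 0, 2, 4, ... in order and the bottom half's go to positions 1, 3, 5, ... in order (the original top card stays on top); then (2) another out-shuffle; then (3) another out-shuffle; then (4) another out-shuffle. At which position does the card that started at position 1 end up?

16

Track the card from position 1 forward through each operation:
  after op 1 (out-shuffle): 1 → 2
  after op 2 (out-shuffle): 2 → 4
  after op 3 (out-shuffle): 4 → 8
  after op 4 (out-shuffle): 8 → 16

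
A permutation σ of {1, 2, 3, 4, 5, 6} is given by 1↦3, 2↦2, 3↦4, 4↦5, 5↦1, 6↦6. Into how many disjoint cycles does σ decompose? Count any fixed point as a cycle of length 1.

Cycle decomposition: (1 3 4 5) (2) (6).
3 cycles.

3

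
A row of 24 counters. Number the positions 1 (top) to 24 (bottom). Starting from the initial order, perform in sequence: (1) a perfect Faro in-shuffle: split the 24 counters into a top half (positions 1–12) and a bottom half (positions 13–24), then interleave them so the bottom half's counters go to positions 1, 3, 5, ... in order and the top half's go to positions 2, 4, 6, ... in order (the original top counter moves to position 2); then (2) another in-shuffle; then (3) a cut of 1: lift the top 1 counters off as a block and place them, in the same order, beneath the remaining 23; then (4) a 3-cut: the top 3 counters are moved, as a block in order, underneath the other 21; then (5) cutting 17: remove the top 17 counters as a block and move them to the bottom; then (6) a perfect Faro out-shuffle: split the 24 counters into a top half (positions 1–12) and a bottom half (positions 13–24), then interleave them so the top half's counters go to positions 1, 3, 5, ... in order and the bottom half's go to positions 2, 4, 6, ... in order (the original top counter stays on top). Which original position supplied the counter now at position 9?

13

Undo the operations in reverse order, starting from position 9:
  undo op 6 (out-shuffle, from top half): 9 ← 5
  undo op 5 (cut 17): 5 ← 22
  undo op 4 (cut 3): 22 ← 1
  undo op 3 (cut 1): 1 ← 2
  undo op 2 (in-shuffle, from top half): 2 ← 1
  undo op 1 (in-shuffle, from bottom half): 1 ← 13
So the counter at position 9 came from original position 13.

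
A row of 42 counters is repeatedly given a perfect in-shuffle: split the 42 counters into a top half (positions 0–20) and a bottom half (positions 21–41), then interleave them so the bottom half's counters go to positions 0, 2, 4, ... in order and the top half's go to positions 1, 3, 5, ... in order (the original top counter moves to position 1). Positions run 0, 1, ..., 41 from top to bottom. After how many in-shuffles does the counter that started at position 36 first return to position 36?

Follow position 36 under repeated in-shuffles:
36 → 30 → 18 → 37 → 32 → 22 → 2 → 5 → 11 → 23 → 4 → 9 → 19 → 39 → 36
It first returns after 14 in-shuffles.

14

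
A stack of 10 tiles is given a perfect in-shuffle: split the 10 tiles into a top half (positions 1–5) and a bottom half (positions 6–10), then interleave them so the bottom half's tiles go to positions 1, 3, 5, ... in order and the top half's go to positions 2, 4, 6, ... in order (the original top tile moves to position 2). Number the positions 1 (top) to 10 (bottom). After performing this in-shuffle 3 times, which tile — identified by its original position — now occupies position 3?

10

Work backwards from position 3, undoing one in-shuffle at a time:
3 ← 7 ← 9 ← 10
So the tile now at position 3 started at position 10.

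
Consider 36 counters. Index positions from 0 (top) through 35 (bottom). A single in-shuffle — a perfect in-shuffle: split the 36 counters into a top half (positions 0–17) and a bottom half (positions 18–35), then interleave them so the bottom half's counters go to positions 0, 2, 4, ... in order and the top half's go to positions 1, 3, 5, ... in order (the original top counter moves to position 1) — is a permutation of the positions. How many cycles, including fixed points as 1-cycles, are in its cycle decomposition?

1

Trace each unvisited position around until it returns:
(0 1 3 7 15 31 ... len 36)
1 cycle in total.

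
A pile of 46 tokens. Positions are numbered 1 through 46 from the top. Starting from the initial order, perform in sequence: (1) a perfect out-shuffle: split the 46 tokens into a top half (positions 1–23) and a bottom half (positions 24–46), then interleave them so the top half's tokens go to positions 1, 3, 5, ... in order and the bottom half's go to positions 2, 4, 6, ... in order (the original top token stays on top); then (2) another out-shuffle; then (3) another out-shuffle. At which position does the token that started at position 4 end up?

Track the token from position 4 forward through each operation:
  after op 1 (out-shuffle): 4 → 7
  after op 2 (out-shuffle): 7 → 13
  after op 3 (out-shuffle): 13 → 25

25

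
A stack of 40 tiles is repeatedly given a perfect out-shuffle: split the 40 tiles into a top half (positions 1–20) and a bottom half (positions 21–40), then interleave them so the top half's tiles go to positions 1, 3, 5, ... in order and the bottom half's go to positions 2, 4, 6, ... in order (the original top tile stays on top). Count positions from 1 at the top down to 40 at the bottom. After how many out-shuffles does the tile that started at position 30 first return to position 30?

Follow position 30 under repeated out-shuffles:
30 → 20 → 39 → 38 → 36 → 32 → 24 → 8 → 15 → 29 → 18 → 35 → 30
It first returns after 12 out-shuffles.

12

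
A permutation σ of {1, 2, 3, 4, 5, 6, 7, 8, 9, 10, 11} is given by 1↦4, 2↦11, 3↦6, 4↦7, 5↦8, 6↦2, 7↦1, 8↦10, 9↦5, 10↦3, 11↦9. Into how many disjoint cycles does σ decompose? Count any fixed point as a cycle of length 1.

Cycle decomposition: (1 4 7) (2 11 9 5 8 10 3 6).
2 cycles.

2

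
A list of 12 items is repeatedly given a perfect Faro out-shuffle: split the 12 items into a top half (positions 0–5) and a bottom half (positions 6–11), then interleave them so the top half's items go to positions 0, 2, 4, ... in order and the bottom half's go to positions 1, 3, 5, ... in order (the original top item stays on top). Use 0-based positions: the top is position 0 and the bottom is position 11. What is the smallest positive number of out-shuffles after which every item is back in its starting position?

10

The out-shuffle permutes the 12 positions with cycle lengths [1, 1, 10].
Every item is home exactly when every cycle has completed a whole number of laps, i.e. after lcm(1, 10) = 10 out-shuffles.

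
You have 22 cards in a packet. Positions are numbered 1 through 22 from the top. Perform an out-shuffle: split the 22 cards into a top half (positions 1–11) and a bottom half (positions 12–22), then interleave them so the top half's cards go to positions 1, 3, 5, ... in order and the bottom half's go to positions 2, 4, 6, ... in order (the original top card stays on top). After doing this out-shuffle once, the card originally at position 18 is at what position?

14

Track the card's position through each out-shuffle:
18 → 14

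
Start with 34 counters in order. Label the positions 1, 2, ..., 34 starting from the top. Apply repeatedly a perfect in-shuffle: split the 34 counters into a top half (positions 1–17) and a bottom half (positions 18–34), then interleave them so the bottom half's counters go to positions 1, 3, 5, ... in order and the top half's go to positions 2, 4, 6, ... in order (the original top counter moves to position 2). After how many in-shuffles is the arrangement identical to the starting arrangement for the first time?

12

The in-shuffle permutes the 34 positions with cycle lengths [3, 3, 4, 12, 12].
Every counter is home exactly when every cycle has completed a whole number of laps, i.e. after lcm(3, 4, 12) = 12 in-shuffles.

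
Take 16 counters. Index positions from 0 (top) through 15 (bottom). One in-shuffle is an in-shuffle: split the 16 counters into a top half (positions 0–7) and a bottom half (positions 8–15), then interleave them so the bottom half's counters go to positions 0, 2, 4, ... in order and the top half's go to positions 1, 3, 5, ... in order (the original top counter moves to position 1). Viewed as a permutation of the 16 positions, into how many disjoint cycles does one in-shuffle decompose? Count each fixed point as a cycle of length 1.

Trace each unvisited position around until it returns:
(0 1 3 7 15 14 12 8) (2 5 11 6 13 10 4 9)
2 cycles in total.

2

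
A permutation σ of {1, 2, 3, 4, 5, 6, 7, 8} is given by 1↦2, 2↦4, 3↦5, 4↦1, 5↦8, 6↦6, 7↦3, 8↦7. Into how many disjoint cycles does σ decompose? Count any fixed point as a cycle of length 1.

Cycle decomposition: (1 2 4) (3 5 8 7) (6).
3 cycles.

3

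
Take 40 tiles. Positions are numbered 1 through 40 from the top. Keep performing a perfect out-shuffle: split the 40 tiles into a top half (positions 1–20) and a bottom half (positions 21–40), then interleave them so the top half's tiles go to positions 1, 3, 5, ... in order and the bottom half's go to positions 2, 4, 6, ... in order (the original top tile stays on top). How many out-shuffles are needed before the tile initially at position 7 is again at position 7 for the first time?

12

Follow position 7 under repeated out-shuffles:
7 → 13 → 25 → 10 → 19 → 37 → 34 → 28 → 16 → 31 → 22 → 4 → 7
It first returns after 12 out-shuffles.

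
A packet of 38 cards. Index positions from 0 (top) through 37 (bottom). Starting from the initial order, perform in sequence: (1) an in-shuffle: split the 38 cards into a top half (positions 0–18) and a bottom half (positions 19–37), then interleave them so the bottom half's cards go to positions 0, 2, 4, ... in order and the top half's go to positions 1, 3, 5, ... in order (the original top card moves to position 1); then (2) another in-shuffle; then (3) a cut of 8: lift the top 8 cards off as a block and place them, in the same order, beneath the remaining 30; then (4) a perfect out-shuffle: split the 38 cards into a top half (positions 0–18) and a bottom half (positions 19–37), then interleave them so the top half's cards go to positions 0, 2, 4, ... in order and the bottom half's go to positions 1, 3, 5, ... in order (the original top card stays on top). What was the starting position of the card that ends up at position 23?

Undo the operations in reverse order, starting from position 23:
  undo op 4 (out-shuffle, from bottom half): 23 ← 30
  undo op 3 (cut 8): 30 ← 0
  undo op 2 (in-shuffle, from bottom half): 0 ← 19
  undo op 1 (in-shuffle, from top half): 19 ← 9
So the card at position 23 came from original position 9.

9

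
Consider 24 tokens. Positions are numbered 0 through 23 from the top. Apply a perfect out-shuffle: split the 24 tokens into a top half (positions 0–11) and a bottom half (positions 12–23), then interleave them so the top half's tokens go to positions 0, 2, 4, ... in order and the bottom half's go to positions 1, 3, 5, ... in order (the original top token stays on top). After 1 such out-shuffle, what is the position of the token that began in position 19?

15

Track the token's position through each out-shuffle:
19 → 15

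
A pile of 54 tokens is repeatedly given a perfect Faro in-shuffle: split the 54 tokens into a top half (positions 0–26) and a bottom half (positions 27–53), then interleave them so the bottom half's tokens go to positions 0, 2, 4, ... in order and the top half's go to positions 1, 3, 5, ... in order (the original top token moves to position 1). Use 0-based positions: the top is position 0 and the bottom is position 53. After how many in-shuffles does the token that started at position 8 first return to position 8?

20

Follow position 8 under repeated in-shuffles:
8 → 17 → 35 → 16 → 33 → 12 → 25 → 51 → 48 → 42 → 30 → 6 → 13 → 27 → 0 → 1 → 3 → 7 → 15 → 31 → 8
It first returns after 20 in-shuffles.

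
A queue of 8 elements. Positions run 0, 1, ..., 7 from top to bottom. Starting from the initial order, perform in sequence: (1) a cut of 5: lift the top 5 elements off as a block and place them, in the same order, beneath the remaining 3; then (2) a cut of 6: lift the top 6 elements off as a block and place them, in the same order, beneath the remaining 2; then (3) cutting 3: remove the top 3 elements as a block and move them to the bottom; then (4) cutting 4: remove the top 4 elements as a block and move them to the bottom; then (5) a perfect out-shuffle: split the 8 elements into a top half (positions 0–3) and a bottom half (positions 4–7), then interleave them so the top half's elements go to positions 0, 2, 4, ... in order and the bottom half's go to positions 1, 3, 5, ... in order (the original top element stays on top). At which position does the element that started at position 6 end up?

1

Track the element from position 6 forward through each operation:
  after op 1 (cut 5): 6 → 1
  after op 2 (cut 6): 1 → 3
  after op 3 (cut 3): 3 → 0
  after op 4 (cut 4): 0 → 4
  after op 5 (out-shuffle): 4 → 1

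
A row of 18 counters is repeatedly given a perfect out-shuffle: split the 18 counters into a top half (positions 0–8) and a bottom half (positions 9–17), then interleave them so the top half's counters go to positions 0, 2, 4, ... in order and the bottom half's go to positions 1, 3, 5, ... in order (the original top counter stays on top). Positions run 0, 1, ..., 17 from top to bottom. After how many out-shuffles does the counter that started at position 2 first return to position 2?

Follow position 2 under repeated out-shuffles:
2 → 4 → 8 → 16 → 15 → 13 → 9 → 1 → 2
It first returns after 8 out-shuffles.

8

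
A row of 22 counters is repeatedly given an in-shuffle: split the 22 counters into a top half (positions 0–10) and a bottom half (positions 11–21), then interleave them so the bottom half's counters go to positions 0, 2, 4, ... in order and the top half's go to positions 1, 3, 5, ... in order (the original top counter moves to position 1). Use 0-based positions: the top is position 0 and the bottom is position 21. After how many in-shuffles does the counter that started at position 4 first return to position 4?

11

Follow position 4 under repeated in-shuffles:
4 → 9 → 19 → 16 → 10 → 21 → 20 → 18 → 14 → 6 → 13 → 4
It first returns after 11 in-shuffles.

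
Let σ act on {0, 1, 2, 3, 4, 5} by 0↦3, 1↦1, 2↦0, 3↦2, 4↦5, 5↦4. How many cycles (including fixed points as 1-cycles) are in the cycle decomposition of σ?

Cycle decomposition: (0 3 2) (1) (4 5).
3 cycles.

3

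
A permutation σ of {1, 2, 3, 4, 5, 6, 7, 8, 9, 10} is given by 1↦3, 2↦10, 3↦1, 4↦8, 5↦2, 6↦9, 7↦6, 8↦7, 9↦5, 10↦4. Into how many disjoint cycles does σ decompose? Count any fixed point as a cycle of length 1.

Cycle decomposition: (1 3) (2 10 4 8 7 6 9 5).
2 cycles.

2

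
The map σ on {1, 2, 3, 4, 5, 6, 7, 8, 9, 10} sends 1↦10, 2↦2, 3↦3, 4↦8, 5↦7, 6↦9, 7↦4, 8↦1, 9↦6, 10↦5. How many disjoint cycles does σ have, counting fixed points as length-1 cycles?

Cycle decomposition: (1 10 5 7 4 8) (2) (3) (6 9).
4 cycles.

4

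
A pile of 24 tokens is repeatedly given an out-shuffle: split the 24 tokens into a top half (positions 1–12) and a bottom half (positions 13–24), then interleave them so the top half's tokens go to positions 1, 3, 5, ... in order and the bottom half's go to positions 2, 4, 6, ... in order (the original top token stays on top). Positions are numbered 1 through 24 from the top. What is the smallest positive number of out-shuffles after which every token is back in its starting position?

11

The out-shuffle permutes the 24 positions with cycle lengths [1, 1, 11, 11].
Every token is home exactly when every cycle has completed a whole number of laps, i.e. after lcm(1, 11) = 11 out-shuffles.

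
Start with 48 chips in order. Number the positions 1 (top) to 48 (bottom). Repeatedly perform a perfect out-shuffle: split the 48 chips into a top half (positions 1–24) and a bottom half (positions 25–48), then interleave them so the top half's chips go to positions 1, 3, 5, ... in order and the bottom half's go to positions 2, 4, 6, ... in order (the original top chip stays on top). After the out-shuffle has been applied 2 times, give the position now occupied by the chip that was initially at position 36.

47

Track the chip's position through each out-shuffle:
36 → 24 → 47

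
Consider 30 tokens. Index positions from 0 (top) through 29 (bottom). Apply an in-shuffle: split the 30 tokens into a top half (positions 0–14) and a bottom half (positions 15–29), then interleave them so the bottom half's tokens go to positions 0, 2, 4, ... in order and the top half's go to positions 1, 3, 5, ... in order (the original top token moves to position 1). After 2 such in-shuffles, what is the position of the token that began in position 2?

11

Track the token's position through each in-shuffle:
2 → 5 → 11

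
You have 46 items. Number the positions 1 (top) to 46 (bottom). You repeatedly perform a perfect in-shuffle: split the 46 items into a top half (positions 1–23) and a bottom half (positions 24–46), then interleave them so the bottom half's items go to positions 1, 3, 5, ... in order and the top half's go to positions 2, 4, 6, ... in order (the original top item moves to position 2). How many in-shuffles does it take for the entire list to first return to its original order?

The in-shuffle permutes the 46 positions with cycle lengths [23, 23].
Every item is home exactly when every cycle has completed a whole number of laps, i.e. after lcm(23) = 23 in-shuffles.

23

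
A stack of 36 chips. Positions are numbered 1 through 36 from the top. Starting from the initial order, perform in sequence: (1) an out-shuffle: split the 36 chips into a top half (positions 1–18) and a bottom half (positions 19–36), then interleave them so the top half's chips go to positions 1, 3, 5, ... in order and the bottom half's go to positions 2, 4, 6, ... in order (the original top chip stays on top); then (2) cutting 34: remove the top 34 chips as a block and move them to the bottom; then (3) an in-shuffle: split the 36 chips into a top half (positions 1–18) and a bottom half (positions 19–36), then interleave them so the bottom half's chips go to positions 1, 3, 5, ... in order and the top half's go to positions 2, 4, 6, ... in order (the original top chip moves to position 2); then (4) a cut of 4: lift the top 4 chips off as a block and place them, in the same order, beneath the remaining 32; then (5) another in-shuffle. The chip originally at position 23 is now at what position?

Track the chip from position 23 forward through each operation:
  after op 1 (out-shuffle): 23 → 10
  after op 2 (cut 34): 10 → 12
  after op 3 (in-shuffle): 12 → 24
  after op 4 (cut 4): 24 → 20
  after op 5 (in-shuffle): 20 → 3

3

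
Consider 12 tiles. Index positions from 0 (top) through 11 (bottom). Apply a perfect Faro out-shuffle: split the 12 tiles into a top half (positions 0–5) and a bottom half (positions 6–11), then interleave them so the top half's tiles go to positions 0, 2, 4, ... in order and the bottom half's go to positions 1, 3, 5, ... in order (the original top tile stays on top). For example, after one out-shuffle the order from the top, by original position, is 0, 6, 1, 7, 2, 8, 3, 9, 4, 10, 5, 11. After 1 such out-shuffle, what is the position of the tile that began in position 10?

Track the tile's position through each out-shuffle:
10 → 9

9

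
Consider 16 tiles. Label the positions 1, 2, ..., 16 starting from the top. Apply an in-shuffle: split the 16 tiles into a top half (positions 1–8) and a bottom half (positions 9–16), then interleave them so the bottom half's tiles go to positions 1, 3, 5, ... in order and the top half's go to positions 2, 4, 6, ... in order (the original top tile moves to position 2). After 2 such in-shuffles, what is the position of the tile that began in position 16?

Track the tile's position through each in-shuffle:
16 → 15 → 13

13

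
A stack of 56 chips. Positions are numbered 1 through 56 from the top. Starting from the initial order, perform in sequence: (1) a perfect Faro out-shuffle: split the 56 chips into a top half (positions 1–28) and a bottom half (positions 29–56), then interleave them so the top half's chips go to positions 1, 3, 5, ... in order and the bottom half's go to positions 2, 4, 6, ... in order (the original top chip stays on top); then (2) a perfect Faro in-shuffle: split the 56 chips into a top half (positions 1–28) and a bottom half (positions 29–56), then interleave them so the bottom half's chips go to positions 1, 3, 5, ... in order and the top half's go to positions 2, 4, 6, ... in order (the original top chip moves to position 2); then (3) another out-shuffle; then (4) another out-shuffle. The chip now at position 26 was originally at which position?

20

Undo the operations in reverse order, starting from position 26:
  undo op 4 (out-shuffle, from bottom half): 26 ← 41
  undo op 3 (out-shuffle, from top half): 41 ← 21
  undo op 2 (in-shuffle, from bottom half): 21 ← 39
  undo op 1 (out-shuffle, from top half): 39 ← 20
So the chip at position 26 came from original position 20.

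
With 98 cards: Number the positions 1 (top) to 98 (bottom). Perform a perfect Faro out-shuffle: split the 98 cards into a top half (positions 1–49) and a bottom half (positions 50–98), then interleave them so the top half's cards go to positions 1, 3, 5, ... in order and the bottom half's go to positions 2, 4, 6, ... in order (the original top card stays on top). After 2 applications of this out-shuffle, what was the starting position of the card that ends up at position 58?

Work backwards from position 58, undoing one out-shuffle at a time:
58 ← 78 ← 88
So the card now at position 58 started at position 88.

88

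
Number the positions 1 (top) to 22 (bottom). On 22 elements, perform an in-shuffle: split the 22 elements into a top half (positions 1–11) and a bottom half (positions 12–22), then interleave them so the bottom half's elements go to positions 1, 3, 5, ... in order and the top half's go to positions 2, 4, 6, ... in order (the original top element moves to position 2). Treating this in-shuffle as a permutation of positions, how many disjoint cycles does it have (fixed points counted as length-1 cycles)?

Trace each unvisited position around until it returns:
(1 2 4 8 16 9 ... len 11) (5 10 20 17 11 22 ... len 11)
2 cycles in total.

2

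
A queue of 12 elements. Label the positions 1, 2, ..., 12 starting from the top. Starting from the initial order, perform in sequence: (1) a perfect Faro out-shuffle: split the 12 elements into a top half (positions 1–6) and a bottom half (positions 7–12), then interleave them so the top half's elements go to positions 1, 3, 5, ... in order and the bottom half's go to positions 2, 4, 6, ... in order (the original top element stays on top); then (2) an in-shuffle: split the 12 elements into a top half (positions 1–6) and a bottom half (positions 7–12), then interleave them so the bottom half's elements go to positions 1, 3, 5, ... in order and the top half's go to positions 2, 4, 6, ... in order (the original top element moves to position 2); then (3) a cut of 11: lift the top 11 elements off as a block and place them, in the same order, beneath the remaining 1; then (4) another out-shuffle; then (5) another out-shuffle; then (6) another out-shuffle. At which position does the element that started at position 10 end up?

Track the element from position 10 forward through each operation:
  after op 1 (out-shuffle): 10 → 8
  after op 2 (in-shuffle): 8 → 3
  after op 3 (cut 11): 3 → 4
  after op 4 (out-shuffle): 4 → 7
  after op 5 (out-shuffle): 7 → 2
  after op 6 (out-shuffle): 2 → 3

3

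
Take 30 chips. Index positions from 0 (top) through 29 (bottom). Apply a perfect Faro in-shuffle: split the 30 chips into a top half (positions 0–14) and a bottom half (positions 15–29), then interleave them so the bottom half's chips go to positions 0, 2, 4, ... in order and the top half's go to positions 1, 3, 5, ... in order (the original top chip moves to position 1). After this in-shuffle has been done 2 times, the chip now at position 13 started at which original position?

18

Work backwards from position 13, undoing one in-shuffle at a time:
13 ← 6 ← 18
So the chip now at position 13 started at position 18.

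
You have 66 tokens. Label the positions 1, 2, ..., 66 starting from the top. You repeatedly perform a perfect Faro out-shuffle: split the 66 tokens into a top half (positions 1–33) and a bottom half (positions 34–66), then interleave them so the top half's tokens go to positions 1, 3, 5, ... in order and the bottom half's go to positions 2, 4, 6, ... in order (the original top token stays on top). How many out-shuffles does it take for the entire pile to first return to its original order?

The out-shuffle permutes the 66 positions with cycle lengths [1, 1, 4, 12, 12, 12, 12, 12].
Every token is home exactly when every cycle has completed a whole number of laps, i.e. after lcm(1, 4, 12) = 12 out-shuffles.

12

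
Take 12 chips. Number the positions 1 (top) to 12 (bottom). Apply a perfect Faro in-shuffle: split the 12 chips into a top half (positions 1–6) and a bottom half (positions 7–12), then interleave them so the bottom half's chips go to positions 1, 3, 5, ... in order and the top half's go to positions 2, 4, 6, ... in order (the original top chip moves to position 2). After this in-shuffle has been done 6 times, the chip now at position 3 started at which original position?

Work backwards from position 3, undoing one in-shuffle at a time:
3 ← 8 ← 4 ← 2 ← 1 ← 7 ← 10
So the chip now at position 3 started at position 10.

10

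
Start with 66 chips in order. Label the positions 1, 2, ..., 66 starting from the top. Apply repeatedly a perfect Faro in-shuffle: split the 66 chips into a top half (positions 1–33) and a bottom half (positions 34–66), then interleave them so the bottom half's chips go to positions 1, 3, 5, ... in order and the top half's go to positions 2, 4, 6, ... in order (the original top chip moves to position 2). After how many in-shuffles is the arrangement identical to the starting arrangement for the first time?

66

The in-shuffle permutes the 66 positions with cycle lengths [66].
Every chip is home exactly when every cycle has completed a whole number of laps, i.e. after lcm(66) = 66 in-shuffles.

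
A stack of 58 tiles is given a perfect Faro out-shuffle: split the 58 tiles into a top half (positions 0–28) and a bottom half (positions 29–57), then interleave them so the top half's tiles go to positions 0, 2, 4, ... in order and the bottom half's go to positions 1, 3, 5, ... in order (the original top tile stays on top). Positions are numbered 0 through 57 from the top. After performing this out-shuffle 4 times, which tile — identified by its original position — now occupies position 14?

8

Work backwards from position 14, undoing one out-shuffle at a time:
14 ← 7 ← 32 ← 16 ← 8
So the tile now at position 14 started at position 8.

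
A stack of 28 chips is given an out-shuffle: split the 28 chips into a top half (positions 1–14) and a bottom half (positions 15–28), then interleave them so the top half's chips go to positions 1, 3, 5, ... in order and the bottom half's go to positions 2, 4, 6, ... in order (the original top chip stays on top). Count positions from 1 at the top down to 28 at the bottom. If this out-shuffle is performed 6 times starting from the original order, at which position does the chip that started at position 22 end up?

Track the chip's position through each out-shuffle:
22 → 16 → 4 → 7 → 13 → 25 → 22

22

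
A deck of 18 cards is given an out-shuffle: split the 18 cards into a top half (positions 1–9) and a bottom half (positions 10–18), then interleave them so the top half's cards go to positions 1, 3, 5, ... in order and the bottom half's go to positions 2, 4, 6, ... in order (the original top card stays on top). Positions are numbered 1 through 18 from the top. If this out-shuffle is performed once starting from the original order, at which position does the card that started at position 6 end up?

Track the card's position through each out-shuffle:
6 → 11

11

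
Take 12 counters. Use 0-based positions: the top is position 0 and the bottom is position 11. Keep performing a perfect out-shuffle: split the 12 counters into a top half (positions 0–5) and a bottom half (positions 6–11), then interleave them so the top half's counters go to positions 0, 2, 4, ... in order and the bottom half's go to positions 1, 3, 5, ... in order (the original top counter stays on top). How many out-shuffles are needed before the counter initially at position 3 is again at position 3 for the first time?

Follow position 3 under repeated out-shuffles:
3 → 6 → 1 → 2 → 4 → 8 → 5 → 10 → 9 → 7 → 3
It first returns after 10 out-shuffles.

10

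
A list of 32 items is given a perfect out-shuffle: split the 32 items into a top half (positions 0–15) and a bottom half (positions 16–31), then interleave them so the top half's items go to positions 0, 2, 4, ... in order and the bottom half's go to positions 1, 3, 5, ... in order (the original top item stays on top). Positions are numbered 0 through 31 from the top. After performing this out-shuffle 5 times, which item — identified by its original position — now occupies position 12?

Work backwards from position 12, undoing one out-shuffle at a time:
12 ← 6 ← 3 ← 17 ← 24 ← 12
So the item now at position 12 started at position 12.

12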